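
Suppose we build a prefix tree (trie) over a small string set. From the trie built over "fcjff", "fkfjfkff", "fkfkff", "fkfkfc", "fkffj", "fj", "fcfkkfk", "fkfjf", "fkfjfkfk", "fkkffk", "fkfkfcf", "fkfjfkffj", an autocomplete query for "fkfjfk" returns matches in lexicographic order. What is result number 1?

DFS of the "fkfjfk" subtree visits, in order: "fkfjfkff", "fkfjfkffj", "fkfjfkfk"
Position 1: fkfjfkff

fkfjfkff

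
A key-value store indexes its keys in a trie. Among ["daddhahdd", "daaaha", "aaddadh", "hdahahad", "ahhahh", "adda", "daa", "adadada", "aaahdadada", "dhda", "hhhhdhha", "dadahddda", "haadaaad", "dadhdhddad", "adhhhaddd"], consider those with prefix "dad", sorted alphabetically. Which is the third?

dadhdhddad

DFS of the "dad" subtree visits, in order: "dadahddda", "daddhahdd", "dadhdhddad"
Position 3: dadhdhddad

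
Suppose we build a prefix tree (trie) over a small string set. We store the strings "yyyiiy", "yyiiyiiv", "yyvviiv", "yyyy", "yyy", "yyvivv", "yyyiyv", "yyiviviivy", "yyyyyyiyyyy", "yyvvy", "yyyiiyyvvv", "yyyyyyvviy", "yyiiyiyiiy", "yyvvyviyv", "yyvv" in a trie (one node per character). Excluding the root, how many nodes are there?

Insert word by word; a character creates a node only if that edge doesn't already exist:
  "yyyiiy" → 6 new (y, y, y, i, i, y)
  "yyiiyiiv" → prefix "yy" already present; 6 new (i, i, y, i, i, v)
  "yyvviiv" → prefix "yy" already present; 5 new (v, v, i, i, v)
  "yyyy" → prefix "yyy" already present; 1 new (y)
  "yyy" → prefix "yyy" already present; 0 new (none)
  "yyvivv" → prefix "yyv" already present; 3 new (i, v, v)
  "yyyiyv" → prefix "yyyi" already present; 2 new (y, v)
  "yyiviviivy" → prefix "yyi" already present; 7 new (v, i, v, i, i, v, y)
  "yyyyyyiyyyy" → prefix "yyyy" already present; 7 new (y, y, i, y, y, y, y)
  "yyvvy" → prefix "yyvv" already present; 1 new (y)
  "yyyiiyyvvv" → prefix "yyyiiy" already present; 4 new (y, v, v, v)
  "yyyyyyvviy" → prefix "yyyyyy" already present; 4 new (v, v, i, y)
  "yyiiyiyiiy" → prefix "yyiiyi" already present; 4 new (y, i, i, y)
  "yyvvyviyv" → prefix "yyvvy" already present; 4 new (v, i, y, v)
  "yyvv" → prefix "yyvv" already present; 0 new (none)
Total nodes = 6 + 6 + 5 + 1 + 0 + 3 + 2 + 7 + 7 + 1 + 4 + 4 + 4 + 4 + 0 = 54

54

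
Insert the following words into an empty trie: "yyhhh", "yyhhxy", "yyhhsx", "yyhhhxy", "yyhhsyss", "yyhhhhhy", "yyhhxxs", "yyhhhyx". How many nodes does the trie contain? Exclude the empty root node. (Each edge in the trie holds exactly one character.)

Count nodes per top-level branch (shared prefixes stored once):
  'y'-branch (yyhhh, yyhhhhhy, yyhhhxy, yyhhhyx, yyhhsx, yyhhsyss, yyhhxxs, yyhhxy): 21 nodes
Sum: 21

21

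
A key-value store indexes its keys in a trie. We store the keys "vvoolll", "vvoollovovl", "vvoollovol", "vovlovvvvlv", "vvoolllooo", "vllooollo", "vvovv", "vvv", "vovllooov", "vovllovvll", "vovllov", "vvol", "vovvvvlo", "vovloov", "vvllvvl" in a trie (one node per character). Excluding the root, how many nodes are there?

Count nodes per top-level branch (shared prefixes stored once):
  'v'-branch (vllooollo, vovllooov, vovllov, vovllovvll, vovloov, vovlovvvvlv, vovvvvlo, vvllvvl, vvol, vvoolll, vvoolllooo, vvoollovol, vvoollovovl, vvovv, vvv): 59 nodes
Sum: 59

59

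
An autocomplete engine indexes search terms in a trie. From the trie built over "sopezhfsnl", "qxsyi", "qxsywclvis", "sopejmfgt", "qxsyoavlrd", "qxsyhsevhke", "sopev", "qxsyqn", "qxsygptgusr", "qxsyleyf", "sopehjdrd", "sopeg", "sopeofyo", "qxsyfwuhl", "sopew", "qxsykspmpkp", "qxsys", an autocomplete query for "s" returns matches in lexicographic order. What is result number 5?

Words with prefix "s", in lexicographic order: "sopeg", "sopehjdrd", "sopejmfgt", "sopeofyo", "sopev", "sopew", "sopezhfsnl"
The 5th is sopev.

sopev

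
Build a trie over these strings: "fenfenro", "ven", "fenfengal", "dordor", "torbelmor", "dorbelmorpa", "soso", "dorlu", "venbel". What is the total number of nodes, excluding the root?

46

For each word, the new-node count is its length minus the longest prefix already in the trie:
  "fenfenro" → 8 new (f, e, n, f, e, n, r, o)
  "ven" → 3 new (v, e, n)
  "fenfengal" → prefix "fenfen" already present; 3 new (g, a, l)
  "dordor" → 6 new (d, o, r, d, o, r)
  "torbelmor" → 9 new (t, o, r, b, e, l, m, o, r)
  "dorbelmorpa" → prefix "dor" already present; 8 new (b, e, l, m, o, r, p, a)
  "soso" → 4 new (s, o, s, o)
  "dorlu" → prefix "dor" already present; 2 new (l, u)
  "venbel" → prefix "ven" already present; 3 new (b, e, l)
Total nodes = 8 + 3 + 3 + 6 + 9 + 8 + 4 + 2 + 3 = 46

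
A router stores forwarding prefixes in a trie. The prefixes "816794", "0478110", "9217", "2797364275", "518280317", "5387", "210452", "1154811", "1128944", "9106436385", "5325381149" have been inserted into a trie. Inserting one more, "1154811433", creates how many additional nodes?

3

Walking "1154811433" from the root, the first 7 characters ("1154811") follow existing edges; "4" is the first miss.
Each of the 3 remaining characters creates one node.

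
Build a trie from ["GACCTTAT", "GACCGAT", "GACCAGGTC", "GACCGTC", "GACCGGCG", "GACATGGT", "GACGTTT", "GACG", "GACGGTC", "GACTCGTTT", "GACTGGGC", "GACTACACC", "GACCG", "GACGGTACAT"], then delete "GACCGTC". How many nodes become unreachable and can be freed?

A node on "GACCGTC"'s path can go only if nothing else ends at it or branches off below it.
The suffix "TC" (2 nodes) is used only by "GACCGTC"; the node for "GACCG" still has the child "A", so pruning stops there.
Nodes removed: 2

2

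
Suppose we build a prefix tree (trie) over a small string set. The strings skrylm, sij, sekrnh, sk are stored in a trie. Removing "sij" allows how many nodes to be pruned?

Walk "sij" from the leaf back toward the root, removing each node that no remaining word uses.
The suffix "ij" (2 nodes) is used only by "sij"; the node for "s" still has the child "k", so pruning stops there.
Nodes removed: 2

2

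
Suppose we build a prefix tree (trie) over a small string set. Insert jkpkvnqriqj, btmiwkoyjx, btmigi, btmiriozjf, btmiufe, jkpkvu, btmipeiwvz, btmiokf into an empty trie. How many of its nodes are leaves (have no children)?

Leaves are exactly the stored words that no other stored word extends.
Those words: "btmigi", "btmiokf", "btmipeiwvz", "btmiriozjf", "btmiufe", "btmiwkoyjx", "jkpkvnqriqj", "jkpkvu"
Leaf count: 8

8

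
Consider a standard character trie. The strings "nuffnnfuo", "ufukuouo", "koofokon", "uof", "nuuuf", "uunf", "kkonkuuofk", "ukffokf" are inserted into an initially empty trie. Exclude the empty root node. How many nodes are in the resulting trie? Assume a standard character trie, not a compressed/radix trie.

48

Trace insertions, counting only characters that open a new branch:
  "nuffnnfuo" → 9 new (n, u, f, f, n, n, f, u, o)
  "ufukuouo" → 8 new (u, f, u, k, u, o, u, o)
  "koofokon" → 8 new (k, o, o, f, o, k, o, n)
  "uof" → prefix "u" already present; 2 new (o, f)
  "nuuuf" → prefix "nu" already present; 3 new (u, u, f)
  "uunf" → prefix "u" already present; 3 new (u, n, f)
  "kkonkuuofk" → prefix "k" already present; 9 new (k, o, n, k, u, u, o, f, k)
  "ukffokf" → prefix "u" already present; 6 new (k, f, f, o, k, f)
Total nodes = 9 + 8 + 8 + 2 + 3 + 3 + 9 + 6 = 48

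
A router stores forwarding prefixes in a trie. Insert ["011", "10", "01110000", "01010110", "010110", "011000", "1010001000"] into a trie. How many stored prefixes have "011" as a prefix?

3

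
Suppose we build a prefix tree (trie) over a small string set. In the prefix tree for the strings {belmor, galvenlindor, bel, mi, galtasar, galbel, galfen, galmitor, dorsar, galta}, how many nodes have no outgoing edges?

A leaf is a node with no children — equivalently, the end of a word that is not a proper prefix of any other stored word.
Those words: "belmor", "dorsar", "galbel", "galfen", "galmitor", "galtasar", "galvenlindor", "mi"
Leaf count: 8

8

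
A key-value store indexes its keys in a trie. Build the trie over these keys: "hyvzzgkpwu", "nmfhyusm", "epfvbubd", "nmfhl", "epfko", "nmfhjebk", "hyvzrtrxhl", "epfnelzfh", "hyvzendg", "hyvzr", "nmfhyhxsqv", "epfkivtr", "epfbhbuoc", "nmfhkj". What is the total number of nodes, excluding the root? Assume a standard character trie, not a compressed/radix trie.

Trace insertions, counting only characters that open a new branch:
  "hyvzzgkpwu" → 10 new (h, y, v, z, z, g, k, p, w, u)
  "nmfhyusm" → 8 new (n, m, f, h, y, u, s, m)
  "epfvbubd" → 8 new (e, p, f, v, b, u, b, d)
  "nmfhl" → prefix "nmfh" already present; 1 new (l)
  "epfko" → prefix "epf" already present; 2 new (k, o)
  "nmfhjebk" → prefix "nmfh" already present; 4 new (j, e, b, k)
  "hyvzrtrxhl" → prefix "hyvz" already present; 6 new (r, t, r, x, h, l)
  "epfnelzfh" → prefix "epf" already present; 6 new (n, e, l, z, f, h)
  "hyvzendg" → prefix "hyvz" already present; 4 new (e, n, d, g)
  "hyvzr" → prefix "hyvzr" already present; 0 new (none)
  "nmfhyhxsqv" → prefix "nmfhy" already present; 5 new (h, x, s, q, v)
  "epfkivtr" → prefix "epfk" already present; 4 new (i, v, t, r)
  "epfbhbuoc" → prefix "epf" already present; 6 new (b, h, b, u, o, c)
  "nmfhkj" → prefix "nmfh" already present; 2 new (k, j)
Total nodes = 10 + 8 + 8 + 1 + 2 + 4 + 6 + 6 + 4 + 0 + 5 + 4 + 6 + 2 = 66

66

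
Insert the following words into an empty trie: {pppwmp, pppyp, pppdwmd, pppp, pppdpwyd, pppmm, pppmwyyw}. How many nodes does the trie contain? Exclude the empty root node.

Count nodes per top-level branch (shared prefixes stored once):
  'p'-branch (pppdpwyd, pppdwmd, pppmm, pppmwyyw, pppp, pppwmp, pppyp): 23 nodes
Sum: 23

23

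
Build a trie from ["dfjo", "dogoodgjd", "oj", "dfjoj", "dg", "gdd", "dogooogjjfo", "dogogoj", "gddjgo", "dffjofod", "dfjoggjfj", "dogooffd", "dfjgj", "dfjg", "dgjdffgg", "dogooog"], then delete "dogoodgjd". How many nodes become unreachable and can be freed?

After clearing the end-marker at "dogoodgjd", prune upward until reaching a node still needed by another word.
The suffix "dgjd" (4 nodes) is used only by "dogoodgjd"; the node for "dogoo" still has the child "o", so pruning stops there.
Nodes removed: 4

4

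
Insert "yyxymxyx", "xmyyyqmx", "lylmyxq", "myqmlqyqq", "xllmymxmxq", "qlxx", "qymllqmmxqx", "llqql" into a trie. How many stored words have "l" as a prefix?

Walk to "l"; the words in its subtree are exactly those with that prefix.
Words under "l": llqql, lylmyxq
Count: 2

2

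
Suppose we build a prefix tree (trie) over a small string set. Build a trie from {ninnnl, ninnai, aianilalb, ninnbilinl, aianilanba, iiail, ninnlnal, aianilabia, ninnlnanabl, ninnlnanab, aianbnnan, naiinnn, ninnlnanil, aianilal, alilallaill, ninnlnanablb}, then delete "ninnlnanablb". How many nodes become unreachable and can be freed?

A node on "ninnlnanablb"'s path can go only if nothing else ends at it or branches off below it.
The suffix "b" (1 node) is used only by "ninnlnanablb"; "ninnlnanabl" is itself a stored word, so pruning stops there.
Nodes removed: 1

1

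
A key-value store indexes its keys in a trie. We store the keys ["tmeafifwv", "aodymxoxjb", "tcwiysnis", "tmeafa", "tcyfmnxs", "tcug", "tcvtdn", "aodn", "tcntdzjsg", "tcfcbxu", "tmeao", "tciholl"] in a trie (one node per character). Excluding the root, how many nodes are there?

For each word, the new-node count is its length minus the longest prefix already in the trie:
  "tmeafifwv" → 9 new (t, m, e, a, f, i, f, w, v)
  "aodymxoxjb" → 10 new (a, o, d, y, m, x, o, x, j, b)
  "tcwiysnis" → prefix "t" already present; 8 new (c, w, i, y, s, n, i, s)
  "tmeafa" → prefix "tmeaf" already present; 1 new (a)
  "tcyfmnxs" → prefix "tc" already present; 6 new (y, f, m, n, x, s)
  "tcug" → prefix "tc" already present; 2 new (u, g)
  "tcvtdn" → prefix "tc" already present; 4 new (v, t, d, n)
  "aodn" → prefix "aod" already present; 1 new (n)
  "tcntdzjsg" → prefix "tc" already present; 7 new (n, t, d, z, j, s, g)
  "tcfcbxu" → prefix "tc" already present; 5 new (f, c, b, x, u)
  "tmeao" → prefix "tmea" already present; 1 new (o)
  "tciholl" → prefix "tc" already present; 5 new (i, h, o, l, l)
Total nodes = 9 + 10 + 8 + 1 + 6 + 2 + 4 + 1 + 7 + 5 + 1 + 5 = 59

59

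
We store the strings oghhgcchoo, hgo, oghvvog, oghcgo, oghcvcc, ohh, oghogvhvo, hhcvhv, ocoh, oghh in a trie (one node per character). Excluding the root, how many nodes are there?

39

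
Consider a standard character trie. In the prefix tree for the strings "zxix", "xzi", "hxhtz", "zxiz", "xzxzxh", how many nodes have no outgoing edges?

5

Leaves are exactly the stored words that no other stored word extends.
Those words: "hxhtz", "xzi", "xzxzxh", "zxix", "zxiz"
Leaf count: 5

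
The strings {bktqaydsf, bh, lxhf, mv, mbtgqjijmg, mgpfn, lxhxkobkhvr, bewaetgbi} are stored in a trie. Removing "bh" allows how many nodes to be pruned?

Walk "bh" from the leaf back toward the root, removing each node that no remaining word uses.
The suffix "h" (1 node) is used only by "bh"; the node for "b" still has the child "k", so pruning stops there.
Nodes removed: 1

1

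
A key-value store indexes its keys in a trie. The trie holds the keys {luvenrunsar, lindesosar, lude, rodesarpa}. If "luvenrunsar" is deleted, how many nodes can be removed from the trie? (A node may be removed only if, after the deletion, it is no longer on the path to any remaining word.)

9

After clearing the end-marker at "luvenrunsar", prune upward until reaching a node still needed by another word.
The suffix "venrunsar" (9 nodes) is used only by "luvenrunsar"; the node for "lu" still has the child "d", so pruning stops there.
Nodes removed: 9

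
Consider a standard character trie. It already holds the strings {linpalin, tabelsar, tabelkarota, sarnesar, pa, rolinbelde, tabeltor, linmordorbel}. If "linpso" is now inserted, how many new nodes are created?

"linp" is already a path in the trie; the remaining "so" must be added.
New nodes needed: |"linpso"| − 4 = 6 − 4 = 2.

2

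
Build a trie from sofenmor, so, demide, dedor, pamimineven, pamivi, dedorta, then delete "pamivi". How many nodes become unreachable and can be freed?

Walk "pamivi" from the leaf back toward the root, removing each node that no remaining word uses.
The suffix "vi" (2 nodes) is used only by "pamivi"; the node for "pami" still has the child "m", so pruning stops there.
Nodes removed: 2

2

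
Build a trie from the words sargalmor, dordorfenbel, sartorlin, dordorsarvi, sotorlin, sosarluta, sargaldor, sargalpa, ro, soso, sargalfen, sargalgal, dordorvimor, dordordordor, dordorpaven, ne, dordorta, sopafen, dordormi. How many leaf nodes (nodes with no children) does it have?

Leaves are exactly the stored words that no other stored word extends.
Those words: "dordordordor", "dordorfenbel", "dordormi", "dordorpaven", "dordorsarvi", "dordorta", "dordorvimor", "ne", "ro", "sargaldor", "sargalfen", "sargalgal", "sargalmor", "sargalpa", "sartorlin", "sopafen", "sosarluta", "soso", "sotorlin"
Leaf count: 19

19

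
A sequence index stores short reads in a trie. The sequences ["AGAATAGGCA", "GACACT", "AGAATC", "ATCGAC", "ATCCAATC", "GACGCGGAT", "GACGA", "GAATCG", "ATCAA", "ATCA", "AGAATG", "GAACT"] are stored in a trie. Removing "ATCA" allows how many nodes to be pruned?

0

After clearing the end-marker at "ATCA", prune upward until reaching a node still needed by another word.
Every node on "ATCA" is still needed (e.g. by "ATCAA"), so nothing is freed.
Nodes removed: 0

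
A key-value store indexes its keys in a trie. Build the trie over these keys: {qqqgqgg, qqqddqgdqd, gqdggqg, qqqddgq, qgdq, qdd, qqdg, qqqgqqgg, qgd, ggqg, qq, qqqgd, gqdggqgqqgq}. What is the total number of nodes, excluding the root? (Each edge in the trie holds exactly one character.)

41

Trace insertions, counting only characters that open a new branch:
  "qqqgqgg" → 7 new (q, q, q, g, q, g, g)
  "qqqddqgdqd" → prefix "qqq" already present; 7 new (d, d, q, g, d, q, d)
  "gqdggqg" → 7 new (g, q, d, g, g, q, g)
  "qqqddgq" → prefix "qqqdd" already present; 2 new (g, q)
  "qgdq" → prefix "q" already present; 3 new (g, d, q)
  "qdd" → prefix "q" already present; 2 new (d, d)
  "qqdg" → prefix "qq" already present; 2 new (d, g)
  "qqqgqqgg" → prefix "qqqgq" already present; 3 new (q, g, g)
  "qgd" → prefix "qgd" already present; 0 new (none)
  "ggqg" → prefix "g" already present; 3 new (g, q, g)
  "qq" → prefix "qq" already present; 0 new (none)
  "qqqgd" → prefix "qqqg" already present; 1 new (d)
  "gqdggqgqqgq" → prefix "gqdggqg" already present; 4 new (q, q, g, q)
Total nodes = 7 + 7 + 7 + 2 + 3 + 2 + 2 + 3 + 0 + 3 + 0 + 1 + 4 = 41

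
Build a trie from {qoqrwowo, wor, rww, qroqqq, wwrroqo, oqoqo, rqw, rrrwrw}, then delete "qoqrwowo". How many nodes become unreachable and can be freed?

After clearing the end-marker at "qoqrwowo", prune upward until reaching a node still needed by another word.
The suffix "oqrwowo" (7 nodes) is used only by "qoqrwowo"; the node for "q" still has the child "r", so pruning stops there.
Nodes removed: 7

7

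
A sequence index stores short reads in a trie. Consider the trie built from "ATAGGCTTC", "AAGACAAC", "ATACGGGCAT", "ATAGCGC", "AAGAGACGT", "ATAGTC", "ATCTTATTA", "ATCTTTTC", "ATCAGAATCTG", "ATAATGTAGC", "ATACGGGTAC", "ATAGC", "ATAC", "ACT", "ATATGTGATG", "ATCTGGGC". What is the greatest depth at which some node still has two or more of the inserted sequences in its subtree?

7

Look for the deepest trie node that still has at least two words in its subtree.
"ATACGGGCAT" and "ATACGGGTAC" agree on "ATACGGG" (7 characters) before diverging; nothing deeper is shared.
Longest shared-prefix length: 7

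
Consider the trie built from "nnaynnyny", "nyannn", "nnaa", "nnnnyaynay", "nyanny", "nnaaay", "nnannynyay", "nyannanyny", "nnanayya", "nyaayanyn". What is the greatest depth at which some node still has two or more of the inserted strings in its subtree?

5

Look for the deepest trie node that still has at least two words in its subtree.
e.g. "nyannanyny" and "nyannn" share the prefix "nyann" of length 5; no pair shares a longer one.
Longest shared-prefix length: 5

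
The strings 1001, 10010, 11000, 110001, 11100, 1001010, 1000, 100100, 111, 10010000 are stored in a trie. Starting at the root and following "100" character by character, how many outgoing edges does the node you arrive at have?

2

Follow the path "100" to its node, then look at its outgoing edges.
Characters that immediately follow "100" among the stored strings: {0, 1}.
That node has 2 child edges.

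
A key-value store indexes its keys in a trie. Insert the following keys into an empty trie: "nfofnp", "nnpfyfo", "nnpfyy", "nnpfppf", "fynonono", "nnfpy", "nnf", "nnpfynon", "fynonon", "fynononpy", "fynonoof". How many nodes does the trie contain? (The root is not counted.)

34

Trie structure (* marks end of a word):
(root)
├─ f
│  └─ y
│     └─ n
│        └─ o
│           └─ n
│              └─ o
│                 ├─ n *
│                 │  ├─ o *
│                 │  └─ p
│                 │     └─ y *
│                 └─ o
│                    └─ f *
└─ n
   ├─ f
   │  └─ o
   │     └─ f
   │        └─ n
   │           └─ p *
   └─ n
      ├─ f *
      │  └─ p
      │     └─ y *
      └─ p
         └─ f
            ├─ p
            │  └─ p
            │     └─ f *
            └─ y
               ├─ f
               │  └─ o *
               ├─ n
               │  └─ o
               │     └─ n *
               └─ y *
Counting every labelled node above: 34.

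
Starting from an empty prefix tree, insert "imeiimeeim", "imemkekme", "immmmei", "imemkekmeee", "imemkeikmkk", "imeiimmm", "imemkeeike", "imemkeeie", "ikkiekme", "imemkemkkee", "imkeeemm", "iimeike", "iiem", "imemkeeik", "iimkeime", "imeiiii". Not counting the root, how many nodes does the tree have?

68

Count nodes per top-level branch (shared prefixes stored once):
  'i'-branch (iiem, iimeike, iimkeime, ikkiekme, imeiiii, imeiimeeim, imeiimmm, imemkeeie, imemkeeik, imemkeeike, imemkeikmkk, imemkekme, imemkekmeee, imemkemkkee, imkeeemm, immmmei): 68 nodes
Sum: 68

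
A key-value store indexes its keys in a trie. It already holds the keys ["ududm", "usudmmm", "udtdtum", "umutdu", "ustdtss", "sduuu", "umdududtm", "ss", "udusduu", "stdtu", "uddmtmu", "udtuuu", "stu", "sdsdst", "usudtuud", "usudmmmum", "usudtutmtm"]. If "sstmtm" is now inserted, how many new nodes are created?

4

The longest prefix of "sstmtm" already in the trie is "ss" (length 2).
New nodes needed: |"sstmtm"| − 2 = 6 − 2 = 4.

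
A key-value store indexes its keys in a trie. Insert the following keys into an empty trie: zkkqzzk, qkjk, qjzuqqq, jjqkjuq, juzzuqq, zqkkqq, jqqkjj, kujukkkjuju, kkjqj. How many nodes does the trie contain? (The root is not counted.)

For each word, the new-node count is its length minus the longest prefix already in the trie:
  "zkkqzzk" → 7 new (z, k, k, q, z, z, k)
  "qkjk" → 4 new (q, k, j, k)
  "qjzuqqq" → prefix "q" already present; 6 new (j, z, u, q, q, q)
  "jjqkjuq" → 7 new (j, j, q, k, j, u, q)
  "juzzuqq" → prefix "j" already present; 6 new (u, z, z, u, q, q)
  "zqkkqq" → prefix "z" already present; 5 new (q, k, k, q, q)
  "jqqkjj" → prefix "j" already present; 5 new (q, q, k, j, j)
  "kujukkkjuju" → 11 new (k, u, j, u, k, k, k, j, u, j, u)
  "kkjqj" → prefix "k" already present; 4 new (k, j, q, j)
Total nodes = 7 + 4 + 6 + 7 + 6 + 5 + 5 + 11 + 4 = 55

55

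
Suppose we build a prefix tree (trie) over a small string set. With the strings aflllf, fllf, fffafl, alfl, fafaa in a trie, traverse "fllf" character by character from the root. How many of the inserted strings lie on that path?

1

Check each prefix of "fllf" against the stored set — each match is an end-marker on the path.
Prefixes of the query that are stored words: "fllf"
Count: 1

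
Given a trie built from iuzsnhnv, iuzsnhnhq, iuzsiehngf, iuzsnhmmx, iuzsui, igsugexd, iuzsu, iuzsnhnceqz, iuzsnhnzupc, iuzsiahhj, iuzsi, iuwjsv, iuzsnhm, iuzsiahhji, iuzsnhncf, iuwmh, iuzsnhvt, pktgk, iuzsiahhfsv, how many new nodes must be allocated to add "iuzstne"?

Walking "iuzstne" from the root, the first 4 characters ("iuzs") follow existing edges; "t" is the first miss.
So 7 − 4 = 3 new nodes.

3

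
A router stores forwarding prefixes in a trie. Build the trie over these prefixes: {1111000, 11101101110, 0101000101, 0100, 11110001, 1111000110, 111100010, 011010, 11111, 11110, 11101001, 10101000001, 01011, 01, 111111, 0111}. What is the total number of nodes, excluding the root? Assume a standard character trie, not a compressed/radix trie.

Count nodes per top-level branch (shared prefixes stored once):
  '0'-branch (01, 0100, 0101000101, 01011, 011010, 0111): 17 nodes
  '1'-branch (10101000001, 11101001, 11101101110, 11110, 1111000, 11110001, 111100010, 1111000110, 11111, 111111): 34 nodes
Sum: 51

51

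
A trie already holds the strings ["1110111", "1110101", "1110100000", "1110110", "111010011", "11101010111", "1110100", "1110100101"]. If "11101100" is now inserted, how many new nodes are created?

The longest prefix of "11101100" already in the trie is "1110110" (length 7).
So 8 − 7 = 1 new nodes.

1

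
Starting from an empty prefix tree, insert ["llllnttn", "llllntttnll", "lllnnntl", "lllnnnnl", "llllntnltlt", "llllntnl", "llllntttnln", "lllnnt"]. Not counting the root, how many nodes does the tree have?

Count nodes per top-level branch (shared prefixes stored once):
  'l'-branch (llllntnl, llllntnltlt, llllnttn, llllntttnll, llllntttnln, lllnnnnl, lllnnntl, lllnnt): 26 nodes
Sum: 26

26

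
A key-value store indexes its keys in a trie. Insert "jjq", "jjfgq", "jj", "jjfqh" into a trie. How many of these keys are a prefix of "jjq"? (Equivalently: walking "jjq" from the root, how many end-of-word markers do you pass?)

2

Traverse "jjq" character by character; count nodes along the way that are marked as word ends.
Prefixes of the query that are stored words: "jj", "jjq"
Count: 2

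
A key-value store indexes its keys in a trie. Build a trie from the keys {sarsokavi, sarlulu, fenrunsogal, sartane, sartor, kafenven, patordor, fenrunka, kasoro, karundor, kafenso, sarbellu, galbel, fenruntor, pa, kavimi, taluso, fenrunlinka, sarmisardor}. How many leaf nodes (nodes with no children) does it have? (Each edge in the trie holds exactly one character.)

Leaves are exactly the stored words that no other stored word extends.
Those words: "fenrunka", "fenrunlinka", "fenrunsogal", "fenruntor", "galbel", "kafenso", "kafenven", "karundor", "kasoro", "kavimi", "patordor", "sarbellu", "sarlulu", "sarmisardor", "sarsokavi", "sartane", "sartor", "taluso"
Leaf count: 18

18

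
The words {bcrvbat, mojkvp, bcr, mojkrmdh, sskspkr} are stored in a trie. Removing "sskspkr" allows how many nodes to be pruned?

7

After clearing the end-marker at "sskspkr", prune upward until reaching a node still needed by another word.
No other word shares any prefix with "sskspkr", so all 7 of its nodes go.
Nodes removed: 7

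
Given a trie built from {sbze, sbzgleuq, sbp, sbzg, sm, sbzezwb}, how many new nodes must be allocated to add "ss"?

The longest prefix of "ss" already in the trie is "s" (length 1).
So 2 − 1 = 1 new nodes.

1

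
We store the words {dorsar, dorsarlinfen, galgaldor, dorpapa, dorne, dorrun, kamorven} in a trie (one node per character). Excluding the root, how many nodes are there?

Trace insertions, counting only characters that open a new branch:
  "dorsar" → 6 new (d, o, r, s, a, r)
  "dorsarlinfen" → prefix "dorsar" already present; 6 new (l, i, n, f, e, n)
  "galgaldor" → 9 new (g, a, l, g, a, l, d, o, r)
  "dorpapa" → prefix "dor" already present; 4 new (p, a, p, a)
  "dorne" → prefix "dor" already present; 2 new (n, e)
  "dorrun" → prefix "dor" already present; 3 new (r, u, n)
  "kamorven" → 8 new (k, a, m, o, r, v, e, n)
Total nodes = 6 + 6 + 9 + 4 + 2 + 3 + 8 = 38

38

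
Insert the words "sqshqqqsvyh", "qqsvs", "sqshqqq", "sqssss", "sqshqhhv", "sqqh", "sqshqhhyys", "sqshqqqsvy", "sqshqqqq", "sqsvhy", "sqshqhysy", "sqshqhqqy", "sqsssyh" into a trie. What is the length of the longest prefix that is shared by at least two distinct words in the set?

Look for the deepest trie node that still has at least two words in its subtree.
e.g. "sqshqqqsvy" and "sqshqqqsvyh" share the prefix "sqshqqqsvy" of length 10; no pair shares a longer one.
Longest shared-prefix length: 10

10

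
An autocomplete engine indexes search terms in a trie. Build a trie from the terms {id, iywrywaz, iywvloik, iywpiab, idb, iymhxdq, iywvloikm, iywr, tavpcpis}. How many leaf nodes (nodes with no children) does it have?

Leaves are exactly the stored words that no other stored word extends.
Those words: "idb", "iymhxdq", "iywpiab", "iywrywaz", "iywvloikm", "tavpcpis"
Leaf count: 6

6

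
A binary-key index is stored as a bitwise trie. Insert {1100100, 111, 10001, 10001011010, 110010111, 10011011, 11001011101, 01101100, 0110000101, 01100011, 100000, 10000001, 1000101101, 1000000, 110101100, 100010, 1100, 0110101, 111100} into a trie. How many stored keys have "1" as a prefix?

15

Filter for entries beginning with "1":
Words under "1": 100000, 1000000, 10000001, 10001, 100010, 1000101101, 10001011010, 10011011, 1100, 1100100, 110010111, 11001011101, 110101100, 111, 111100
Count: 15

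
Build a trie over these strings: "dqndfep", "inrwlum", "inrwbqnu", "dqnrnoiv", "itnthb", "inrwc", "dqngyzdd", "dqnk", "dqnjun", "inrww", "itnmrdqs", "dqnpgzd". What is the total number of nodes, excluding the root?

Insert word by word; a character creates a node only if that edge doesn't already exist:
  "dqndfep" → 7 new (d, q, n, d, f, e, p)
  "inrwlum" → 7 new (i, n, r, w, l, u, m)
  "inrwbqnu" → prefix "inrw" already present; 4 new (b, q, n, u)
  "dqnrnoiv" → prefix "dqn" already present; 5 new (r, n, o, i, v)
  "itnthb" → prefix "i" already present; 5 new (t, n, t, h, b)
  "inrwc" → prefix "inrw" already present; 1 new (c)
  "dqngyzdd" → prefix "dqn" already present; 5 new (g, y, z, d, d)
  "dqnk" → prefix "dqn" already present; 1 new (k)
  "dqnjun" → prefix "dqn" already present; 3 new (j, u, n)
  "inrww" → prefix "inrw" already present; 1 new (w)
  "itnmrdqs" → prefix "itn" already present; 5 new (m, r, d, q, s)
  "dqnpgzd" → prefix "dqn" already present; 4 new (p, g, z, d)
Total nodes = 7 + 7 + 4 + 5 + 5 + 1 + 5 + 1 + 3 + 1 + 5 + 4 = 48

48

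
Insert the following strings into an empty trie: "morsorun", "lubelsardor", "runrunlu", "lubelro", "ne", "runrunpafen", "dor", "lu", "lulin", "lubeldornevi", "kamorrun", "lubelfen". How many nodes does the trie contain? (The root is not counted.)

Insert word by word; a character creates a node only if that edge doesn't already exist:
  "morsorun" → 8 new (m, o, r, s, o, r, u, n)
  "lubelsardor" → 11 new (l, u, b, e, l, s, a, r, d, o, r)
  "runrunlu" → 8 new (r, u, n, r, u, n, l, u)
  "lubelro" → prefix "lubel" already present; 2 new (r, o)
  "ne" → 2 new (n, e)
  "runrunpafen" → prefix "runrun" already present; 5 new (p, a, f, e, n)
  "dor" → 3 new (d, o, r)
  "lu" → prefix "lu" already present; 0 new (none)
  "lulin" → prefix "lu" already present; 3 new (l, i, n)
  "lubeldornevi" → prefix "lubel" already present; 7 new (d, o, r, n, e, v, i)
  "kamorrun" → 8 new (k, a, m, o, r, r, u, n)
  "lubelfen" → prefix "lubel" already present; 3 new (f, e, n)
Total nodes = 8 + 11 + 8 + 2 + 2 + 5 + 3 + 0 + 3 + 7 + 8 + 3 = 60

60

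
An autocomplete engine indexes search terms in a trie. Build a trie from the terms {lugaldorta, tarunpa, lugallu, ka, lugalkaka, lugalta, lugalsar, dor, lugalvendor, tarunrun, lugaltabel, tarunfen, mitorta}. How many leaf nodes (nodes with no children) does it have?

Leaves are exactly the stored words that no other stored word extends.
Those words: "dor", "ka", "lugaldorta", "lugalkaka", "lugallu", "lugalsar", "lugaltabel", "lugalvendor", "mitorta", "tarunfen", "tarunpa", "tarunrun"
Leaf count: 12

12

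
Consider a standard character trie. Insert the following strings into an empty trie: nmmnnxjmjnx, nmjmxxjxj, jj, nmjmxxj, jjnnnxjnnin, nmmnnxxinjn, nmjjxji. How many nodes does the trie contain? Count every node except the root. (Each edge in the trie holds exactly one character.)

For each word, the new-node count is its length minus the longest prefix already in the trie:
  "nmmnnxjmjnx" → 11 new (n, m, m, n, n, x, j, m, j, n, x)
  "nmjmxxjxj" → prefix "nm" already present; 7 new (j, m, x, x, j, x, j)
  "jj" → 2 new (j, j)
  "nmjmxxj" → prefix "nmjmxxj" already present; 0 new (none)
  "jjnnnxjnnin" → prefix "jj" already present; 9 new (n, n, n, x, j, n, n, i, n)
  "nmmnnxxinjn" → prefix "nmmnnx" already present; 5 new (x, i, n, j, n)
  "nmjjxji" → prefix "nmj" already present; 4 new (j, x, j, i)
Total nodes = 11 + 7 + 2 + 0 + 9 + 5 + 4 = 38

38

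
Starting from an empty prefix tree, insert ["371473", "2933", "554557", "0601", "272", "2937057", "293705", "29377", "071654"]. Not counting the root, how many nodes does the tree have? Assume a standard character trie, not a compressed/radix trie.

Trie structure (* marks end of a word):
(root)
├─ 0
│  ├─ 6
│  │  └─ 0
│  │     └─ 1 *
│  └─ 7
│     └─ 1
│        └─ 6
│           └─ 5
│              └─ 4 *
├─ 2
│  ├─ 7
│  │  └─ 2 *
│  └─ 9
│     └─ 3
│        ├─ 3 *
│        └─ 7
│           ├─ 0
│           │  └─ 5 *
│           │     └─ 7 *
│           └─ 7 *
├─ 3
│  └─ 7
│     └─ 1
│        └─ 4
│           └─ 7
│              └─ 3 *
└─ 5
   └─ 5
      └─ 4
         └─ 5
            └─ 5
               └─ 7 *
Counting every labelled node above: 32.

32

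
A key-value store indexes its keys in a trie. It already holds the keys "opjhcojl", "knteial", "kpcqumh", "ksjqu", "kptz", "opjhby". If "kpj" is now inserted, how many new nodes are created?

Walking "kpj" from the root, the first 2 characters ("kp") follow existing edges; "j" is the first miss.
New nodes needed: |"kpj"| − 2 = 3 − 2 = 1.

1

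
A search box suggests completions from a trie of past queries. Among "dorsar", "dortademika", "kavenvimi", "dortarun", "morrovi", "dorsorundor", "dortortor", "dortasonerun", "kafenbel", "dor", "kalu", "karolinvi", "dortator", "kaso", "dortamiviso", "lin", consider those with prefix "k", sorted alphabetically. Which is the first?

DFS of the "k" subtree visits, in order: "kafenbel", "kalu", "karolinvi", "kaso", "kavenvimi"
The 1st is kafenbel.

kafenbel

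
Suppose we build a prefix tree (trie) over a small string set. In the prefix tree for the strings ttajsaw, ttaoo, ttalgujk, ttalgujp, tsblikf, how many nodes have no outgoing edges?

5

Leaves are exactly the stored words that no other stored word extends.
Those words: "tsblikf", "ttajsaw", "ttalgujk", "ttalgujp", "ttaoo"
Leaf count: 5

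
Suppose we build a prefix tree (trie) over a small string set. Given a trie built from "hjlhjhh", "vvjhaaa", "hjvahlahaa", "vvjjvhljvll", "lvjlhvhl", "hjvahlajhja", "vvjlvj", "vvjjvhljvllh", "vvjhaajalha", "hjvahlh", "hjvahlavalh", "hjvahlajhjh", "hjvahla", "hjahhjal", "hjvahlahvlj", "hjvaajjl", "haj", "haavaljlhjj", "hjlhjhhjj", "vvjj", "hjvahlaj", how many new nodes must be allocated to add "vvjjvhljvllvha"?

3

The longest prefix of "vvjjvhljvllvha" already in the trie is "vvjjvhljvll" (length 11).
So 14 − 11 = 3 new nodes.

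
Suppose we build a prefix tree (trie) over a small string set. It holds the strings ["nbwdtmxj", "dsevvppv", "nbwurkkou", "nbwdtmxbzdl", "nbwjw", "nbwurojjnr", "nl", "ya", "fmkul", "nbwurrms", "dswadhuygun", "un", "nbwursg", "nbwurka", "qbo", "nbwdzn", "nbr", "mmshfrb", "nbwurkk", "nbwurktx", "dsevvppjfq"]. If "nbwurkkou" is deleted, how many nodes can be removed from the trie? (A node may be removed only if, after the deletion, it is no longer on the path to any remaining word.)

2

Walk "nbwurkkou" from the leaf back toward the root, removing each node that no remaining word uses.
The suffix "ou" (2 nodes) is used only by "nbwurkkou"; "nbwurkk" is itself a stored word, so pruning stops there.
Nodes removed: 2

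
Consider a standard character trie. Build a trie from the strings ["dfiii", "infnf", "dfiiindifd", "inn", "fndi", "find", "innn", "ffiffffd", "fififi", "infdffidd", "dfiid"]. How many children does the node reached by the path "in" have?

Walk "in" from the root, arriving at one node.
Distinct next characters after "in": f, n.
That node has 2 child edges.

2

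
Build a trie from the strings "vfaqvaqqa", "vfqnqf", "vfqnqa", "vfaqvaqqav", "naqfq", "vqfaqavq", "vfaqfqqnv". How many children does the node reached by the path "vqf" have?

1

Follow the path "vqf" to its node, then look at its outgoing edges.
Distinct next characters after "vqf": a.
That node has 1 child edge.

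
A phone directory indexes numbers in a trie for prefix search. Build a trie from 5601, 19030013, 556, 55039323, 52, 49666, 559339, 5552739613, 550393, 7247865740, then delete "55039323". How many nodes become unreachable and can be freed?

2

A node on "55039323"'s path can go only if nothing else ends at it or branches off below it.
The suffix "23" (2 nodes) is used only by "55039323"; "550393" is itself a stored word, so pruning stops there.
Nodes removed: 2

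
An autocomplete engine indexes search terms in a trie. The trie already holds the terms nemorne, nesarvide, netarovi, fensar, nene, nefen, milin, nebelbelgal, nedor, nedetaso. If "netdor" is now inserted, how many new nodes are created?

3

"net" is already a path in the trie; the remaining "dor" must be added.
So 6 − 3 = 3 new nodes.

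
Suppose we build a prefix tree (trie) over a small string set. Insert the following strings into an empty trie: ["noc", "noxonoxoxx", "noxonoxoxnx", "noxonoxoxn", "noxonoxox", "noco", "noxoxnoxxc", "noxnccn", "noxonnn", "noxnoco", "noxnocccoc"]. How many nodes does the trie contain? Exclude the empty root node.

33

Trie structure (* marks end of a word):
(root)
└─ n
   └─ o
      ├─ c *
      │  └─ o *
      └─ x
         ├─ n
         │  ├─ c
         │  │  └─ c
         │  │     └─ n *
         │  └─ o
         │     └─ c
         │        ├─ c
         │        │  └─ c
         │        │     └─ o
         │        │        └─ c *
         │        └─ o *
         └─ o
            ├─ n
            │  ├─ n
            │  │  └─ n *
            │  └─ o
            │     └─ x
            │        └─ o
            │           └─ x *
            │              ├─ n *
            │              │  └─ x *
            │              └─ x *
            └─ x
               └─ n
                  └─ o
                     └─ x
                        └─ x
                           └─ c *
Counting every labelled node above: 33.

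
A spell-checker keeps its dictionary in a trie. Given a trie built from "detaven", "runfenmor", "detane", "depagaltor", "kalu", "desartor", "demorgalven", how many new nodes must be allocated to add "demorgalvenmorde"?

"demorgalven" is already a path in the trie; the remaining "morde" must be added.
New nodes needed: |"demorgalvenmorde"| − 11 = 16 − 11 = 5.

5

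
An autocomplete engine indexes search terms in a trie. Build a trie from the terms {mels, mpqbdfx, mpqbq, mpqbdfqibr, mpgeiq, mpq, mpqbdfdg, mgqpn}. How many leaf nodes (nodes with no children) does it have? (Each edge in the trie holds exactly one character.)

7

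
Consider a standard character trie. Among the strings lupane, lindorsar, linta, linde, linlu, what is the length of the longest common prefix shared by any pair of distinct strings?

Look for the deepest trie node that still has at least two words in its subtree.
e.g. "linde" and "lindorsar" share the prefix "lind" of length 4; no pair shares a longer one.
Longest shared-prefix length: 4

4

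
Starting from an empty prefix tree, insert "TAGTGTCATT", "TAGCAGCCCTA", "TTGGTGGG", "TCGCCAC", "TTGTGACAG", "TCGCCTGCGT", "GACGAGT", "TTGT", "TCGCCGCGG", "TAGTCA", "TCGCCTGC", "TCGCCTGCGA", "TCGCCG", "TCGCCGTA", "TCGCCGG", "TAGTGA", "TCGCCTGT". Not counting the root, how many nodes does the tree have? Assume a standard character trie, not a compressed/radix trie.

Trace insertions, counting only characters that open a new branch:
  "TAGTGTCATT" → 10 new (T, A, G, T, G, T, C, A, T, T)
  "TAGCAGCCCTA" → prefix "TAG" already present; 8 new (C, A, G, C, C, C, T, A)
  "TTGGTGGG" → prefix "T" already present; 7 new (T, G, G, T, G, G, G)
  "TCGCCAC" → prefix "T" already present; 6 new (C, G, C, C, A, C)
  "TTGTGACAG" → prefix "TTG" already present; 6 new (T, G, A, C, A, G)
  "TCGCCTGCGT" → prefix "TCGCC" already present; 5 new (T, G, C, G, T)
  "GACGAGT" → 7 new (G, A, C, G, A, G, T)
  "TTGT" → prefix "TTGT" already present; 0 new (none)
  "TCGCCGCGG" → prefix "TCGCC" already present; 4 new (G, C, G, G)
  "TAGTCA" → prefix "TAGT" already present; 2 new (C, A)
  "TCGCCTGC" → prefix "TCGCCTGC" already present; 0 new (none)
  "TCGCCTGCGA" → prefix "TCGCCTGCG" already present; 1 new (A)
  "TCGCCG" → prefix "TCGCCG" already present; 0 new (none)
  "TCGCCGTA" → prefix "TCGCCG" already present; 2 new (T, A)
  "TCGCCGG" → prefix "TCGCCG" already present; 1 new (G)
  "TAGTGA" → prefix "TAGTG" already present; 1 new (A)
  "TCGCCTGT" → prefix "TCGCCTG" already present; 1 new (T)
Total nodes = 10 + 8 + 7 + 6 + 6 + 5 + 7 + 0 + 4 + 2 + 0 + 1 + 0 + 2 + 1 + 1 + 1 = 61

61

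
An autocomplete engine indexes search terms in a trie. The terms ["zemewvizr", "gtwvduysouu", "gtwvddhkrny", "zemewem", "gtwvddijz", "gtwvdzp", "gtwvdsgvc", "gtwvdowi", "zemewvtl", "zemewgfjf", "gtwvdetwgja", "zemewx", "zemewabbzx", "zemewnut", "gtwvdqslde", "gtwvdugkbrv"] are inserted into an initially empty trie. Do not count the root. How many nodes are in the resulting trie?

71

Insert word by word; a character creates a node only if that edge doesn't already exist:
  "zemewvizr" → 9 new (z, e, m, e, w, v, i, z, r)
  "gtwvduysouu" → 11 new (g, t, w, v, d, u, y, s, o, u, u)
  "gtwvddhkrny" → prefix "gtwvd" already present; 6 new (d, h, k, r, n, y)
  "zemewem" → prefix "zemew" already present; 2 new (e, m)
  "gtwvddijz" → prefix "gtwvdd" already present; 3 new (i, j, z)
  "gtwvdzp" → prefix "gtwvd" already present; 2 new (z, p)
  "gtwvdsgvc" → prefix "gtwvd" already present; 4 new (s, g, v, c)
  "gtwvdowi" → prefix "gtwvd" already present; 3 new (o, w, i)
  "zemewvtl" → prefix "zemewv" already present; 2 new (t, l)
  "zemewgfjf" → prefix "zemew" already present; 4 new (g, f, j, f)
  "gtwvdetwgja" → prefix "gtwvd" already present; 6 new (e, t, w, g, j, a)
  "zemewx" → prefix "zemew" already present; 1 new (x)
  "zemewabbzx" → prefix "zemew" already present; 5 new (a, b, b, z, x)
  "zemewnut" → prefix "zemew" already present; 3 new (n, u, t)
  "gtwvdqslde" → prefix "gtwvd" already present; 5 new (q, s, l, d, e)
  "gtwvdugkbrv" → prefix "gtwvdu" already present; 5 new (g, k, b, r, v)
Total nodes = 9 + 11 + 6 + 2 + 3 + 2 + 4 + 3 + 2 + 4 + 6 + 1 + 5 + 3 + 5 + 5 = 71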